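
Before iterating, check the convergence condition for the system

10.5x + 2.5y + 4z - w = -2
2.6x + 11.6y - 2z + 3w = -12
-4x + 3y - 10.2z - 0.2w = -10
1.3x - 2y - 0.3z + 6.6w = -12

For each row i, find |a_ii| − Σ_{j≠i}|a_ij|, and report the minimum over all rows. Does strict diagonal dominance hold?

row 1: |10.5| − (2.5+4+1) = 3
row 2: |11.6| − (2.6+2+3) = 4
row 3: |-10.2| − (4+3+0.2) = 3
row 4: |6.6| − (1.3+2+0.3) = 3
minimum over rows = 3 → strictly diagonally dominant (convergence guaranteed)

3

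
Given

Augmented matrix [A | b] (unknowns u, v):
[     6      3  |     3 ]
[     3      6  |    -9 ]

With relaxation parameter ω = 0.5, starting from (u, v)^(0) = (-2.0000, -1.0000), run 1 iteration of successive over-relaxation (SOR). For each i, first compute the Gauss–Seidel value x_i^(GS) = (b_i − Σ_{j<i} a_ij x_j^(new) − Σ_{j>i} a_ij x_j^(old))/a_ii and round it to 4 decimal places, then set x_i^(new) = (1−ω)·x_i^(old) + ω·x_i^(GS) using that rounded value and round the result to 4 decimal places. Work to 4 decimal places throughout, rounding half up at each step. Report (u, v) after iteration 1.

(-0.5000, -1.1250)

Iteration 1:
  u: GS value = (3 - (3)·-1.0000) / (6) = 1.0000;  u ← (1−ω)·-2.0000 + ω·1.0000 = -0.5000
  v: GS value = (-9 - (3)·-0.5000) / (6) = -1.2500;  v ← (1−ω)·-1.0000 + ω·-1.2500 = -1.1250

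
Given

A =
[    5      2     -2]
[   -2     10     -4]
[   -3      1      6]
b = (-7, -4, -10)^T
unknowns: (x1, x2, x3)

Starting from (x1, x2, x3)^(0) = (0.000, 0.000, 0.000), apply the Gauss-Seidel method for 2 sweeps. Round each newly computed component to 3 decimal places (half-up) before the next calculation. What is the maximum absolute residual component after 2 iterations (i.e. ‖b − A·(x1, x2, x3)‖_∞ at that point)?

Iteration 1:
  x1 = (-7 - (2)·0.000 - (-2)·0.000) / (5) = -1.400
  x2 = (-4 - (-2)·-1.400 - (-4)·0.000) / (10) = -0.680
  x3 = (-10 - (-3)·-1.400 - (1)·-0.680) / (6) = -2.253
Iteration 2:
  x1 = (-7 - (2)·-0.680 - (-2)·-2.253) / (5) = -2.029
  x2 = (-4 - (-2)·-2.029 - (-4)·-2.253) / (10) = -1.707
  x3 = (-10 - (-3)·-2.029 - (1)·-1.707) / (6) = -2.397
Residual b − A·x = (1.765, -0.576, 0.002); ∞-norm = 1.765

1.765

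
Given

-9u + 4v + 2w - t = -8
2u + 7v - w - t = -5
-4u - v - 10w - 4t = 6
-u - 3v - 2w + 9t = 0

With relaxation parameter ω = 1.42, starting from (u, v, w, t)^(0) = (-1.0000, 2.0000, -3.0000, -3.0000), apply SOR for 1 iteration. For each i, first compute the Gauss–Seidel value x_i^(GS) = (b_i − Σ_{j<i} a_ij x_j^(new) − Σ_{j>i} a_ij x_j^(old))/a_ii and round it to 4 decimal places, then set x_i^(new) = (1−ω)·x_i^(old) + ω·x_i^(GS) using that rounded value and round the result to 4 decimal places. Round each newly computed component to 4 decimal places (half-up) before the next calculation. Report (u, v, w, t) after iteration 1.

Iteration 1:
  u: GS value = (-8 - (4)·2.0000 - (2)·-3.0000 - (-1)·-3.0000) / (-9) = 1.4444;  u ← (1−ω)·-1.0000 + ω·1.4444 = 2.4710
  v: GS value = (-5 - (2)·2.4710 - (-1)·-3.0000 - (-1)·-3.0000) / (7) = -2.2774;  v ← (1−ω)·2.0000 + ω·-2.2774 = -4.0739
  w: GS value = (6 - (-4)·2.4710 - (-1)·-4.0739 - (-4)·-3.0000) / (-10) = 0.0190;  w ← (1−ω)·-3.0000 + ω·0.0190 = 1.2870
  t: GS value = (0 - (-1)·2.4710 - (-3)·-4.0739 - (-2)·1.2870) / (9) = -0.7974;  t ← (1−ω)·-3.0000 + ω·-0.7974 = 0.1277

(2.4710, -4.0739, 1.2870, 0.1277)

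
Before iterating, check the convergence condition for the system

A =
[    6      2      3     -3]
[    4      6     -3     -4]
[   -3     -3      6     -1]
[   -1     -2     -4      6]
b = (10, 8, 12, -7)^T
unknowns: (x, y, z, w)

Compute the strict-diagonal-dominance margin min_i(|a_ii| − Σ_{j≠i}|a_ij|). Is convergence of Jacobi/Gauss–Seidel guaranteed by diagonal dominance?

-5

row 1: |6| − (2+3+3) = -2
row 2: |6| − (4+3+4) = -5
row 3: |6| − (3+3+1) = -1
row 4: |6| − (1+2+4) = -1
minimum over rows = -5 → not strictly diagonally dominant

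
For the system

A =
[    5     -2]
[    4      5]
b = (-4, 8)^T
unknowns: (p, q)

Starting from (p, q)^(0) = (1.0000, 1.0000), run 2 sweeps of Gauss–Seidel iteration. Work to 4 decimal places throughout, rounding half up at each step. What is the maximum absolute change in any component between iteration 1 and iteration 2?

Iteration 1:
  p = (-4 - (-2)·1.0000) / (5) = -0.4000
  q = (8 - (4)·-0.4000) / (5) = 1.9200
Iteration 2:
  p = (-4 - (-2)·1.9200) / (5) = -0.0320
  q = (8 - (4)·-0.0320) / (5) = 1.6256
Change: (0.3680, -0.2944) → max |·| = 0.3680

0.3680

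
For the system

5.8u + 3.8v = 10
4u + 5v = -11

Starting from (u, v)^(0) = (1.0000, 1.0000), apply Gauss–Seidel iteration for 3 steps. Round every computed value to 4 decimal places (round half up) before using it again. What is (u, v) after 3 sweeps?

Iteration 1:
  u = (10 - (3.8)·1.0000) / (5.8) = 1.0690
  v = (-11 - (4)·1.0690) / (5) = -3.0552
Iteration 2:
  u = (10 - (3.8)·-3.0552) / (5.8) = 3.7258
  v = (-11 - (4)·3.7258) / (5) = -5.1806
Iteration 3:
  u = (10 - (3.8)·-5.1806) / (5.8) = 5.1183
  v = (-11 - (4)·5.1183) / (5) = -6.2946

(5.1183, -6.2946)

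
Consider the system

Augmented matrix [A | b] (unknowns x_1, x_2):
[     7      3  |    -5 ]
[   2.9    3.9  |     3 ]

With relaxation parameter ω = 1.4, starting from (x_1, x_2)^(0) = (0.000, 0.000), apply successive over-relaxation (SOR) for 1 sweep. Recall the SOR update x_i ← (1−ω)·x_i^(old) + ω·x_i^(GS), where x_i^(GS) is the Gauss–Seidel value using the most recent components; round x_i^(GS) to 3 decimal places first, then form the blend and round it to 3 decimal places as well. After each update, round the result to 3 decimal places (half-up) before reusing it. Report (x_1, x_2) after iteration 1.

(-1.000, 2.118)

Iteration 1:
  x_1: GS value = (-5 - (3)·0.000) / (7) = -0.714;  x_1 ← (1−ω)·0.000 + ω·-0.714 = -1.000
  x_2: GS value = (3 - (2.9)·-1.000) / (3.9) = 1.513;  x_2 ← (1−ω)·0.000 + ω·1.513 = 2.118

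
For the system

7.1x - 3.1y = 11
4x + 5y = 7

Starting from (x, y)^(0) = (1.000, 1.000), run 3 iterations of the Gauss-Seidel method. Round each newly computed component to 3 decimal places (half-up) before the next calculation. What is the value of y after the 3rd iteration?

Iteration 1:
  x = (11 - (-3.1)·1.000) / (7.1) = 1.986
  y = (7 - (4)·1.986) / (5) = -0.189
Iteration 2:
  x = (11 - (-3.1)·-0.189) / (7.1) = 1.467
  y = (7 - (4)·1.467) / (5) = 0.226
Iteration 3:
  x = (11 - (-3.1)·0.226) / (7.1) = 1.648
  y = (7 - (4)·1.648) / (5) = 0.082

0.082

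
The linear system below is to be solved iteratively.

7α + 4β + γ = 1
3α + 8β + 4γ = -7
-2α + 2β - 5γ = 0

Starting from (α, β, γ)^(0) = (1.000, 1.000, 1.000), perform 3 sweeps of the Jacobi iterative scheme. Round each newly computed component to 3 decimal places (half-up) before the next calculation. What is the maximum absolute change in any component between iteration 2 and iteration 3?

Iteration 1:
  α = (1 - (4)·1.000 - (1)·1.000) / (7) = -0.571
  β = (-7 - (3)·1.000 - (4)·1.000) / (8) = -1.750
  γ = (0 - (-2)·1.000 - (2)·1.000) / (-5) = 0.000
Iteration 2:
  α = (1 - (4)·-1.750 - (1)·0.000) / (7) = 1.143
  β = (-7 - (3)·-0.571 - (4)·0.000) / (8) = -0.661
  γ = (0 - (-2)·-0.571 - (2)·-1.750) / (-5) = -0.472
Iteration 3:
  α = (1 - (4)·-0.661 - (1)·-0.472) / (7) = 0.588
  β = (-7 - (3)·1.143 - (4)·-0.472) / (8) = -1.068
  γ = (0 - (-2)·1.143 - (2)·-0.661) / (-5) = -0.722
Change: (-0.555, -0.407, -0.250) → max |·| = 0.555

0.555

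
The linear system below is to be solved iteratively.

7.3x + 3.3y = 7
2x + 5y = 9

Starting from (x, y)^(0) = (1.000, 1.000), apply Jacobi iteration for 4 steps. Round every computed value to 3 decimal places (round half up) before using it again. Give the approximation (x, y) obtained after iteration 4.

(0.204, 1.705)

Iteration 1:
  x = (7 - (3.3)·1.000) / (7.3) = 0.507
  y = (9 - (2)·1.000) / (5) = 1.400
Iteration 2:
  x = (7 - (3.3)·1.400) / (7.3) = 0.326
  y = (9 - (2)·0.507) / (5) = 1.597
Iteration 3:
  x = (7 - (3.3)·1.597) / (7.3) = 0.237
  y = (9 - (2)·0.326) / (5) = 1.670
Iteration 4:
  x = (7 - (3.3)·1.670) / (7.3) = 0.204
  y = (9 - (2)·0.237) / (5) = 1.705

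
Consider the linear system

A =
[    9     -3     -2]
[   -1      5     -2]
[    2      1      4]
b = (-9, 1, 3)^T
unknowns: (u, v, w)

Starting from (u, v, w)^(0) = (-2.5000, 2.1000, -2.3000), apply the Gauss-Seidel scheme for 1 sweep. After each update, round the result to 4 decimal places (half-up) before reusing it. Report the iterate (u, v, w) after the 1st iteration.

Iteration 1:
  u = (-9 - (-3)·2.1000 - (-2)·-2.3000) / (9) = -0.8111
  v = (1 - (-1)·-0.8111 - (-2)·-2.3000) / (5) = -0.8822
  w = (3 - (2)·-0.8111 - (1)·-0.8822) / (4) = 1.3761

(-0.8111, -0.8822, 1.3761)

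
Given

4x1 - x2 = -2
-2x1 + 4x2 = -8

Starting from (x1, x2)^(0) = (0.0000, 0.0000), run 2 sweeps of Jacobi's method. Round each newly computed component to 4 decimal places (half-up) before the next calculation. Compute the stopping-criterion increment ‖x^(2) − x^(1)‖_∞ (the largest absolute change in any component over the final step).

0.5000

Iteration 1:
  x1 = (-2 - (-1)·0.0000) / (4) = -0.5000
  x2 = (-8 - (-2)·0.0000) / (4) = -2.0000
Iteration 2:
  x1 = (-2 - (-1)·-2.0000) / (4) = -1.0000
  x2 = (-8 - (-2)·-0.5000) / (4) = -2.2500
Change: (-0.5000, -0.2500) → max |·| = 0.5000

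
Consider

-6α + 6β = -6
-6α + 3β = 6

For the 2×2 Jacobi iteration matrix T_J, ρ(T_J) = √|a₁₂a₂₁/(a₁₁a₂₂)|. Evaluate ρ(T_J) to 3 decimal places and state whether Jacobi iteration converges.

a₁₂a₂₁/(a₁₁a₂₂) = (6)·(-6) / ((-6)·(3)) = 2.000000
ρ = √|2.000000| = √2.000000 = 1.414
ρ > 1, so Jacobi diverges

1.414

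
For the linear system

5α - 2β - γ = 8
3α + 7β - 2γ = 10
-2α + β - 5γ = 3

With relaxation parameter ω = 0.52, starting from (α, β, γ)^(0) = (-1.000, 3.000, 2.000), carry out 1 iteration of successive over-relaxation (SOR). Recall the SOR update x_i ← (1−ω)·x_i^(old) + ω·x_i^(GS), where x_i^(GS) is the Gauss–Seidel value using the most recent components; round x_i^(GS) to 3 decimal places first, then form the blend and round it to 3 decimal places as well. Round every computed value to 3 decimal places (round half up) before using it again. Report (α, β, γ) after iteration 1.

Iteration 1:
  α: GS value = (8 - (-2)·3.000 - (-1)·2.000) / (5) = 3.200;  α ← (1−ω)·-1.000 + ω·3.200 = 1.184
  β: GS value = (10 - (3)·1.184 - (-2)·2.000) / (7) = 1.493;  β ← (1−ω)·3.000 + ω·1.493 = 2.216
  γ: GS value = (3 - (-2)·1.184 - (1)·2.216) / (-5) = -0.630;  γ ← (1−ω)·2.000 + ω·-0.630 = 0.632

(1.184, 2.216, 0.632)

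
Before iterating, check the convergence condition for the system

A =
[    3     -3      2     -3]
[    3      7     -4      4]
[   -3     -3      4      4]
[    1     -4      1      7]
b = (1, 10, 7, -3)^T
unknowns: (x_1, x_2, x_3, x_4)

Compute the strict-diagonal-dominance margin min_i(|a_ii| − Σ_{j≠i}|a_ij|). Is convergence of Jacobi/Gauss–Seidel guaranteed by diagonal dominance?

-6

row 1: |3| − (3+2+3) = -5
row 2: |7| − (3+4+4) = -4
row 3: |4| − (3+3+4) = -6
row 4: |7| − (1+4+1) = 1
minimum over rows = -6 → not strictly diagonally dominant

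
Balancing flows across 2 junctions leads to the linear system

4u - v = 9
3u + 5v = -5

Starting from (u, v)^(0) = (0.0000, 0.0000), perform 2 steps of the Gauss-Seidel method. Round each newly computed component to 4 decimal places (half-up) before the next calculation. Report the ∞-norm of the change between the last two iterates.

Iteration 1:
  u = (9 - (-1)·0.0000) / (4) = 2.2500
  v = (-5 - (3)·2.2500) / (5) = -2.3500
Iteration 2:
  u = (9 - (-1)·-2.3500) / (4) = 1.6625
  v = (-5 - (3)·1.6625) / (5) = -1.9975
Change: (-0.5875, 0.3525) → max |·| = 0.5875

0.5875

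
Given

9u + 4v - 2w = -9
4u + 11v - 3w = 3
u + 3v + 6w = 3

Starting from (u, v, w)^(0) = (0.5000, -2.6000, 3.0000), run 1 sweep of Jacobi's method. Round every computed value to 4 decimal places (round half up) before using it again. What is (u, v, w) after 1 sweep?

Iteration 1:
  u = (-9 - (4)·-2.6000 - (-2)·3.0000) / (9) = 0.8222
  v = (3 - (4)·0.5000 - (-3)·3.0000) / (11) = 0.9091
  w = (3 - (1)·0.5000 - (3)·-2.6000) / (6) = 1.7167

(0.8222, 0.9091, 1.7167)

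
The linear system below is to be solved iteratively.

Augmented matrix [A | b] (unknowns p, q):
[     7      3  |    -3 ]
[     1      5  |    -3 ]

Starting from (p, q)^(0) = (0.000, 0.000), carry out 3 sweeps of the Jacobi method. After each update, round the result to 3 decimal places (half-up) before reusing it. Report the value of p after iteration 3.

-0.208

Iteration 1:
  p = (-3 - (3)·0.000) / (7) = -0.429
  q = (-3 - (1)·0.000) / (5) = -0.600
Iteration 2:
  p = (-3 - (3)·-0.600) / (7) = -0.171
  q = (-3 - (1)·-0.429) / (5) = -0.514
Iteration 3:
  p = (-3 - (3)·-0.514) / (7) = -0.208
  q = (-3 - (1)·-0.171) / (5) = -0.566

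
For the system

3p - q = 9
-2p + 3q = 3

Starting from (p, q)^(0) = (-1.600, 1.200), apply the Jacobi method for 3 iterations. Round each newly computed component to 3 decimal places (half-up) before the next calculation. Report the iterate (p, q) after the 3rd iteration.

Iteration 1:
  p = (9 - (-1)·1.200) / (3) = 3.400
  q = (3 - (-2)·-1.600) / (3) = -0.067
Iteration 2:
  p = (9 - (-1)·-0.067) / (3) = 2.978
  q = (3 - (-2)·3.400) / (3) = 3.267
Iteration 3:
  p = (9 - (-1)·3.267) / (3) = 4.089
  q = (3 - (-2)·2.978) / (3) = 2.985

(4.089, 2.985)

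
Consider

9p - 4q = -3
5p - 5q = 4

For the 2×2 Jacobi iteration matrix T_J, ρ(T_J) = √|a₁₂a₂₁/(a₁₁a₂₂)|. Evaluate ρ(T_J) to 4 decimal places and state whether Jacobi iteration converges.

0.6667

a₁₂a₂₁/(a₁₁a₂₂) = (-4)·(5) / ((9)·(-5)) = 0.444444
ρ = √|0.444444| = √0.444444 = 0.6667
ρ < 1, so Jacobi converges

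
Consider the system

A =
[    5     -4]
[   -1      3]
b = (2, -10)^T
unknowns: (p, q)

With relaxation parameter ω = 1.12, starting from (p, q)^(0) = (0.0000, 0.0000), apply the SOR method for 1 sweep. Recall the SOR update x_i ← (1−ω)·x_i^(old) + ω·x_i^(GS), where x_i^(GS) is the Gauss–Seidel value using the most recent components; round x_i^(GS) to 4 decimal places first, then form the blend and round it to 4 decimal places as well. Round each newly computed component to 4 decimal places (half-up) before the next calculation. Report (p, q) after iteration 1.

(0.4480, -3.5661)

Iteration 1:
  p: GS value = (2 - (-4)·0.0000) / (5) = 0.4000;  p ← (1−ω)·0.0000 + ω·0.4000 = 0.4480
  q: GS value = (-10 - (-1)·0.4480) / (3) = -3.1840;  q ← (1−ω)·0.0000 + ω·-3.1840 = -3.5661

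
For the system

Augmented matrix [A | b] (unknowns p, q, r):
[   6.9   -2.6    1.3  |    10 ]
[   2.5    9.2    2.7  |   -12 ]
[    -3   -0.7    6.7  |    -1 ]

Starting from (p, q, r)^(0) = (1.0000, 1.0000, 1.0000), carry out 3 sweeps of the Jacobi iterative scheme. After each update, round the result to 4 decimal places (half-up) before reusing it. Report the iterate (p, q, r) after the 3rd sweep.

(0.6723, -1.6002, -0.0449)

Iteration 1:
  p = (10 - (-2.6)·1.0000 - (1.3)·1.0000) / (6.9) = 1.6377
  q = (-12 - (2.5)·1.0000 - (2.7)·1.0000) / (9.2) = -1.8696
  r = (-1 - (-3)·1.0000 - (-0.7)·1.0000) / (6.7) = 0.4030
Iteration 2:
  p = (10 - (-2.6)·-1.8696 - (1.3)·0.4030) / (6.9) = 0.6689
  q = (-12 - (2.5)·1.6377 - (2.7)·0.4030) / (9.2) = -1.8676
  r = (-1 - (-3)·1.6377 - (-0.7)·-1.8696) / (6.7) = 0.3887
Iteration 3:
  p = (10 - (-2.6)·-1.8676 - (1.3)·0.3887) / (6.9) = 0.6723
  q = (-12 - (2.5)·0.6689 - (2.7)·0.3887) / (9.2) = -1.6002
  r = (-1 - (-3)·0.6689 - (-0.7)·-1.8676) / (6.7) = -0.0449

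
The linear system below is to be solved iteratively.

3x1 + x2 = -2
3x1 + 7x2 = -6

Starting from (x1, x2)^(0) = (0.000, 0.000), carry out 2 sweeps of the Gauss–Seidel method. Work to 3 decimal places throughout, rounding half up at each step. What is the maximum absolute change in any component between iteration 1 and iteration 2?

Iteration 1:
  x1 = (-2 - (1)·0.000) / (3) = -0.667
  x2 = (-6 - (3)·-0.667) / (7) = -0.571
Iteration 2:
  x1 = (-2 - (1)·-0.571) / (3) = -0.476
  x2 = (-6 - (3)·-0.476) / (7) = -0.653
Change: (0.191, -0.082) → max |·| = 0.191

0.191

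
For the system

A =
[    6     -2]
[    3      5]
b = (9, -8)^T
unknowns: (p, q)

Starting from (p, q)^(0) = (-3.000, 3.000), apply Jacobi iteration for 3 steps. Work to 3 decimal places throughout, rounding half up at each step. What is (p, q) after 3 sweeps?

Iteration 1:
  p = (9 - (-2)·3.000) / (6) = 2.500
  q = (-8 - (3)·-3.000) / (5) = 0.200
Iteration 2:
  p = (9 - (-2)·0.200) / (6) = 1.567
  q = (-8 - (3)·2.500) / (5) = -3.100
Iteration 3:
  p = (9 - (-2)·-3.100) / (6) = 0.467
  q = (-8 - (3)·1.567) / (5) = -2.540

(0.467, -2.540)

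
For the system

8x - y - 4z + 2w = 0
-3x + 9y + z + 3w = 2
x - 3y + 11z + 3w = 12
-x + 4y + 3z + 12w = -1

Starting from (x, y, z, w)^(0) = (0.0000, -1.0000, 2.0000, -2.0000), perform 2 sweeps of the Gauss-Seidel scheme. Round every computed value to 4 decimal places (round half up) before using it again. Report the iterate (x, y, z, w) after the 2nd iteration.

(1.2493, 0.7027, 1.3867, -0.5601)

Iteration 1:
  x = (0 - (-1)·-1.0000 - (-4)·2.0000 - (2)·-2.0000) / (8) = 1.3750
  y = (2 - (-3)·1.3750 - (1)·2.0000 - (3)·-2.0000) / (9) = 1.1250
  z = (12 - (1)·1.3750 - (-3)·1.1250 - (3)·-2.0000) / (11) = 1.8182
  w = (-1 - (-1)·1.3750 - (4)·1.1250 - (3)·1.8182) / (12) = -0.7983
Iteration 2:
  x = (0 - (-1)·1.1250 - (-4)·1.8182 - (2)·-0.7983) / (8) = 1.2493
  y = (2 - (-3)·1.2493 - (1)·1.8182 - (3)·-0.7983) / (9) = 0.7027
  z = (12 - (1)·1.2493 - (-3)·0.7027 - (3)·-0.7983) / (11) = 1.3867
  w = (-1 - (-1)·1.2493 - (4)·0.7027 - (3)·1.3867) / (12) = -0.5601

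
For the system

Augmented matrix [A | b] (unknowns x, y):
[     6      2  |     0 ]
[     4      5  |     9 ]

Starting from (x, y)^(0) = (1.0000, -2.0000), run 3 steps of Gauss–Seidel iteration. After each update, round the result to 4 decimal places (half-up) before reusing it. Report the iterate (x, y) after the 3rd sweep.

Iteration 1:
  x = (0 - (2)·-2.0000) / (6) = 0.6667
  y = (9 - (4)·0.6667) / (5) = 1.2666
Iteration 2:
  x = (0 - (2)·1.2666) / (6) = -0.4222
  y = (9 - (4)·-0.4222) / (5) = 2.1378
Iteration 3:
  x = (0 - (2)·2.1378) / (6) = -0.7126
  y = (9 - (4)·-0.7126) / (5) = 2.3701

(-0.7126, 2.3701)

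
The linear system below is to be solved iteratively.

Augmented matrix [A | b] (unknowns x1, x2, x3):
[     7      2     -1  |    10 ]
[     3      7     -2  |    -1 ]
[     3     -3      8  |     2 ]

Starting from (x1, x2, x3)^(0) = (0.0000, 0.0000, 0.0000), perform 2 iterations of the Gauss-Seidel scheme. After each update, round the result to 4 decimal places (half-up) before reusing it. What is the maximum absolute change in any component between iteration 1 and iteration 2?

Iteration 1:
  x1 = (10 - (2)·0.0000 - (-1)·0.0000) / (7) = 1.4286
  x2 = (-1 - (3)·1.4286 - (-2)·0.0000) / (7) = -0.7551
  x3 = (2 - (3)·1.4286 - (-3)·-0.7551) / (8) = -0.5689
Iteration 2:
  x1 = (10 - (2)·-0.7551 - (-1)·-0.5689) / (7) = 1.5630
  x2 = (-1 - (3)·1.5630 - (-2)·-0.5689) / (7) = -0.9753
  x3 = (2 - (3)·1.5630 - (-3)·-0.9753) / (8) = -0.7019
Change: (0.1344, -0.2202, -0.1330) → max |·| = 0.2202

0.2202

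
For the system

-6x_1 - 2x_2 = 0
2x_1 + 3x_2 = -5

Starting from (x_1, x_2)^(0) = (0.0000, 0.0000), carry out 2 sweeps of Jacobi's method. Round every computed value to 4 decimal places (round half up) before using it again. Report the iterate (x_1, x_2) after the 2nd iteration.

(0.5556, -1.6667)

Iteration 1:
  x_1 = (0 - (-2)·0.0000) / (-6) = 0.0000
  x_2 = (-5 - (2)·0.0000) / (3) = -1.6667
Iteration 2:
  x_1 = (0 - (-2)·-1.6667) / (-6) = 0.5556
  x_2 = (-5 - (2)·0.0000) / (3) = -1.6667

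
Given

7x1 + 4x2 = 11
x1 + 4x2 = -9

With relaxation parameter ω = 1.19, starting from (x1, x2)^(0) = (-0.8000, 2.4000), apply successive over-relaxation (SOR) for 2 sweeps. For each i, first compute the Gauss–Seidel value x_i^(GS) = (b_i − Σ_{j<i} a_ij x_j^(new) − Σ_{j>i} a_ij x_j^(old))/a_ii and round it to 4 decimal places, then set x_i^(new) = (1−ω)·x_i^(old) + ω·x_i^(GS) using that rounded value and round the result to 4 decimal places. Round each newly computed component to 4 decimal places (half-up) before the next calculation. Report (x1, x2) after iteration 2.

Iteration 1:
  x1: GS value = (11 - (4)·2.4000) / (7) = 0.2000;  x1 ← (1−ω)·-0.8000 + ω·0.2000 = 0.3900
  x2: GS value = (-9 - (1)·0.3900) / (4) = -2.3475;  x2 ← (1−ω)·2.4000 + ω·-2.3475 = -3.2495
Iteration 2:
  x1: GS value = (11 - (4)·-3.2495) / (7) = 3.4283;  x1 ← (1−ω)·0.3900 + ω·3.4283 = 4.0056
  x2: GS value = (-9 - (1)·4.0056) / (4) = -3.2514;  x2 ← (1−ω)·-3.2495 + ω·-3.2514 = -3.2518

(4.0056, -3.2518)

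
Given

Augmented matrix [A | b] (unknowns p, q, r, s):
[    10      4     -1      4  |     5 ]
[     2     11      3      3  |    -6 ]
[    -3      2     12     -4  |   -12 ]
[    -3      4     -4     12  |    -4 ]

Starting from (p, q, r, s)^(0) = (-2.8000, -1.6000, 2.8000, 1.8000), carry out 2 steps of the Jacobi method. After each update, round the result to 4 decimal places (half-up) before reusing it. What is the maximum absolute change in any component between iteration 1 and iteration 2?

Iteration 1:
  p = (5 - (4)·-1.6000 - (-1)·2.8000 - (4)·1.8000) / (10) = 0.7000
  q = (-6 - (2)·-2.8000 - (3)·2.8000 - (3)·1.8000) / (11) = -1.2909
  r = (-12 - (-3)·-2.8000 - (2)·-1.6000 - (-4)·1.8000) / (12) = -0.8333
  s = (-4 - (-3)·-2.8000 - (4)·-1.6000 - (-4)·2.8000) / (12) = 0.4333
Iteration 2:
  p = (5 - (4)·-1.2909 - (-1)·-0.8333 - (4)·0.4333) / (10) = 0.7597
  q = (-6 - (2)·0.7000 - (3)·-0.8333 - (3)·0.4333) / (11) = -0.5636
  r = (-12 - (-3)·0.7000 - (2)·-1.2909 - (-4)·0.4333) / (12) = -0.4654
  s = (-4 - (-3)·0.7000 - (4)·-1.2909 - (-4)·-0.8333) / (12) = -0.0058
Change: (0.0597, 0.7273, 0.3679, -0.4391) → max |·| = 0.7273

0.7273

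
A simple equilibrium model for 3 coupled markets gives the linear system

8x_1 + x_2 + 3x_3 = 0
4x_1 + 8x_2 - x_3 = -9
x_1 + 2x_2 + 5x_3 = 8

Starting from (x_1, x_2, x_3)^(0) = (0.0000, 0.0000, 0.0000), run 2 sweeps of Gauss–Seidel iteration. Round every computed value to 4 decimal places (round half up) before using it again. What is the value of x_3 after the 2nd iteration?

1.9475

Iteration 1:
  x_1 = (0 - (1)·0.0000 - (3)·0.0000) / (8) = 0.0000
  x_2 = (-9 - (4)·0.0000 - (-1)·0.0000) / (8) = -1.1250
  x_3 = (8 - (1)·0.0000 - (2)·-1.1250) / (5) = 2.0500
Iteration 2:
  x_1 = (0 - (1)·-1.1250 - (3)·2.0500) / (8) = -0.6281
  x_2 = (-9 - (4)·-0.6281 - (-1)·2.0500) / (8) = -0.5547
  x_3 = (8 - (1)·-0.6281 - (2)·-0.5547) / (5) = 1.9475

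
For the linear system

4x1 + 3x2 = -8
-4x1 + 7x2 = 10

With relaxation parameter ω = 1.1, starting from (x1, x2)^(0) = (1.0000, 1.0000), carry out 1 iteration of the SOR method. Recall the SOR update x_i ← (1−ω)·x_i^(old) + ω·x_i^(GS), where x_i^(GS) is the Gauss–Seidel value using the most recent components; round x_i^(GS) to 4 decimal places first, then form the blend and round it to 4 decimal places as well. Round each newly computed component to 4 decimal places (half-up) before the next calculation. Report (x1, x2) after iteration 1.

(-3.1250, -0.4928)

Iteration 1:
  x1: GS value = (-8 - (3)·1.0000) / (4) = -2.7500;  x1 ← (1−ω)·1.0000 + ω·-2.7500 = -3.1250
  x2: GS value = (10 - (-4)·-3.1250) / (7) = -0.3571;  x2 ← (1−ω)·1.0000 + ω·-0.3571 = -0.4928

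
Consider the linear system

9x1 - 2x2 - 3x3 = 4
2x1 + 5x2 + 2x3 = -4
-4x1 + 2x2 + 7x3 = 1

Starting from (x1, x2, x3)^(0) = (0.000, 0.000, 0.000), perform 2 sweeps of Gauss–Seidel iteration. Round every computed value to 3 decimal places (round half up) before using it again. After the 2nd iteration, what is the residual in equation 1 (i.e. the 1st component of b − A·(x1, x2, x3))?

-0.293

Iteration 1:
  x1 = (4 - (-2)·0.000 - (-3)·0.000) / (9) = 0.444
  x2 = (-4 - (2)·0.444 - (2)·0.000) / (5) = -0.978
  x3 = (1 - (-4)·0.444 - (2)·-0.978) / (7) = 0.676
Iteration 2:
  x1 = (4 - (-2)·-0.978 - (-3)·0.676) / (9) = 0.452
  x2 = (-4 - (2)·0.452 - (2)·0.676) / (5) = -1.251
  x3 = (1 - (-4)·0.452 - (2)·-1.251) / (7) = 0.759
Residual b − A·x = (-0.293, -0.167, -0.003)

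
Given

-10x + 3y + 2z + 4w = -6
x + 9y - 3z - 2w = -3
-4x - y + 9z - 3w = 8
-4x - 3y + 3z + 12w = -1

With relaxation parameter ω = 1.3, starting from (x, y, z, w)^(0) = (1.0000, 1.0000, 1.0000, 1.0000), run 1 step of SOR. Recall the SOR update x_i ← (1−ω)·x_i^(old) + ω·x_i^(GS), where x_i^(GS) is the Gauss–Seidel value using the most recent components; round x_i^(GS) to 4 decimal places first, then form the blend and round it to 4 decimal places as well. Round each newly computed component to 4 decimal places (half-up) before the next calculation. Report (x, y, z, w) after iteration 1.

(1.6500, -0.2494, 2.2061, -0.4914)

Iteration 1:
  x: GS value = (-6 - (3)·1.0000 - (2)·1.0000 - (4)·1.0000) / (-10) = 1.5000;  x ← (1−ω)·1.0000 + ω·1.5000 = 1.6500
  y: GS value = (-3 - (1)·1.6500 - (-3)·1.0000 - (-2)·1.0000) / (9) = 0.0389;  y ← (1−ω)·1.0000 + ω·0.0389 = -0.2494
  z: GS value = (8 - (-4)·1.6500 - (-1)·-0.2494 - (-3)·1.0000) / (9) = 1.9278;  z ← (1−ω)·1.0000 + ω·1.9278 = 2.2061
  w: GS value = (-1 - (-4)·1.6500 - (-3)·-0.2494 - (3)·2.2061) / (12) = -0.1472;  w ← (1−ω)·1.0000 + ω·-0.1472 = -0.4914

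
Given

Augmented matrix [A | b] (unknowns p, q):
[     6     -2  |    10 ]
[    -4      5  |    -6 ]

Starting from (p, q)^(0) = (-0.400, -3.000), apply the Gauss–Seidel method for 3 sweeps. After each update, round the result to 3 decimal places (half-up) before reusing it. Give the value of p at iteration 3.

1.652

Iteration 1:
  p = (10 - (-2)·-3.000) / (6) = 0.667
  q = (-6 - (-4)·0.667) / (5) = -0.666
Iteration 2:
  p = (10 - (-2)·-0.666) / (6) = 1.445
  q = (-6 - (-4)·1.445) / (5) = -0.044
Iteration 3:
  p = (10 - (-2)·-0.044) / (6) = 1.652
  q = (-6 - (-4)·1.652) / (5) = 0.122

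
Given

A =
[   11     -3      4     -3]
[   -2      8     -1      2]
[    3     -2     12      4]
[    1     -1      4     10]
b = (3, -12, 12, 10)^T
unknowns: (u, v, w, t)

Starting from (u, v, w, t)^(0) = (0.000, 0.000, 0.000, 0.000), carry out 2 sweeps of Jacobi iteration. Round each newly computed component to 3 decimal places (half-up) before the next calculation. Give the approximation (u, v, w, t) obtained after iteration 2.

(-0.227, -1.557, 0.348, 0.423)

Iteration 1:
  u = (3 - (-3)·0.000 - (4)·0.000 - (-3)·0.000) / (11) = 0.273
  v = (-12 - (-2)·0.000 - (-1)·0.000 - (2)·0.000) / (8) = -1.500
  w = (12 - (3)·0.000 - (-2)·0.000 - (4)·0.000) / (12) = 1.000
  t = (10 - (1)·0.000 - (-1)·0.000 - (4)·0.000) / (10) = 1.000
Iteration 2:
  u = (3 - (-3)·-1.500 - (4)·1.000 - (-3)·1.000) / (11) = -0.227
  v = (-12 - (-2)·0.273 - (-1)·1.000 - (2)·1.000) / (8) = -1.557
  w = (12 - (3)·0.273 - (-2)·-1.500 - (4)·1.000) / (12) = 0.348
  t = (10 - (1)·0.273 - (-1)·-1.500 - (4)·1.000) / (10) = 0.423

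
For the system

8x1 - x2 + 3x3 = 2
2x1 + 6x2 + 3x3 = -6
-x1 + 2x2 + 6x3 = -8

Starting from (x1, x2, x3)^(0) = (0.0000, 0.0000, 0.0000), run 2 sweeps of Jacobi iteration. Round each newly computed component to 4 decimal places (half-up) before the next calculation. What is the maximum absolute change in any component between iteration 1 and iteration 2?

Iteration 1:
  x1 = (2 - (-1)·0.0000 - (3)·0.0000) / (8) = 0.2500
  x2 = (-6 - (2)·0.0000 - (3)·0.0000) / (6) = -1.0000
  x3 = (-8 - (-1)·0.0000 - (2)·0.0000) / (6) = -1.3333
Iteration 2:
  x1 = (2 - (-1)·-1.0000 - (3)·-1.3333) / (8) = 0.6250
  x2 = (-6 - (2)·0.2500 - (3)·-1.3333) / (6) = -0.4167
  x3 = (-8 - (-1)·0.2500 - (2)·-1.0000) / (6) = -0.9583
Change: (0.3750, 0.5833, 0.3750) → max |·| = 0.5833

0.5833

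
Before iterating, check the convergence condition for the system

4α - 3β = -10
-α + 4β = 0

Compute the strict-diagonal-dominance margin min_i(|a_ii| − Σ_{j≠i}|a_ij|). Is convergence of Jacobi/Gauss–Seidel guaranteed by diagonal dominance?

1

row 1: |4| − (3) = 1
row 2: |4| − (1) = 3
minimum over rows = 1 → strictly diagonally dominant (convergence guaranteed)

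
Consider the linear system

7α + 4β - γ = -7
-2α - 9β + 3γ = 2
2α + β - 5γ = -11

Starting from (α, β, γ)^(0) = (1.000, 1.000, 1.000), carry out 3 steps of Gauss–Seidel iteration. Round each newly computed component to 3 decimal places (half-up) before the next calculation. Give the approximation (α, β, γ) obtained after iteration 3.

Iteration 1:
  α = (-7 - (4)·1.000 - (-1)·1.000) / (7) = -1.429
  β = (2 - (-2)·-1.429 - (3)·1.000) / (-9) = 0.429
  γ = (-11 - (2)·-1.429 - (1)·0.429) / (-5) = 1.714
Iteration 2:
  α = (-7 - (4)·0.429 - (-1)·1.714) / (7) = -1.000
  β = (2 - (-2)·-1.000 - (3)·1.714) / (-9) = 0.571
  γ = (-11 - (2)·-1.000 - (1)·0.571) / (-5) = 1.914
Iteration 3:
  α = (-7 - (4)·0.571 - (-1)·1.914) / (7) = -1.053
  β = (2 - (-2)·-1.053 - (3)·1.914) / (-9) = 0.650
  γ = (-11 - (2)·-1.053 - (1)·0.650) / (-5) = 1.909

(-1.053, 0.650, 1.909)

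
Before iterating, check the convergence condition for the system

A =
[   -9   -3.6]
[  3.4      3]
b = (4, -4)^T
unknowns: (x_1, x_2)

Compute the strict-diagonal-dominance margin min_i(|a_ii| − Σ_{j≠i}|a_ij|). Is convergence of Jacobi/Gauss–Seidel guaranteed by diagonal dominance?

-0.4

row 1: |-9| − (3.6) = 5.4
row 2: |3| − (3.4) = -0.4
minimum over rows = -0.4 → not strictly diagonally dominant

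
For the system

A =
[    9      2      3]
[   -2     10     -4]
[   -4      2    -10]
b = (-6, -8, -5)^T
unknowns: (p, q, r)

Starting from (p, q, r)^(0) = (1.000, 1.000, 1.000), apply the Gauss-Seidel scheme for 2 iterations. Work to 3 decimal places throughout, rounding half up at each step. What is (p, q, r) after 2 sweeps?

(-0.810, -0.618, 0.700)

Iteration 1:
  p = (-6 - (2)·1.000 - (3)·1.000) / (9) = -1.222
  q = (-8 - (-2)·-1.222 - (-4)·1.000) / (10) = -0.644
  r = (-5 - (-4)·-1.222 - (2)·-0.644) / (-10) = 0.860
Iteration 2:
  p = (-6 - (2)·-0.644 - (3)·0.860) / (9) = -0.810
  q = (-8 - (-2)·-0.810 - (-4)·0.860) / (10) = -0.618
  r = (-5 - (-4)·-0.810 - (2)·-0.618) / (-10) = 0.700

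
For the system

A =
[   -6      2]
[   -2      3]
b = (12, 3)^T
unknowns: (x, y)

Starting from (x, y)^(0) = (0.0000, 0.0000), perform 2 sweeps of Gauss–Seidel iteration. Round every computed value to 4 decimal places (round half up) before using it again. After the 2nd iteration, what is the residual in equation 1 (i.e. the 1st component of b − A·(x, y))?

Iteration 1:
  x = (12 - (2)·0.0000) / (-6) = -2.0000
  y = (3 - (-2)·-2.0000) / (3) = -0.3333
Iteration 2:
  x = (12 - (2)·-0.3333) / (-6) = -2.1111
  y = (3 - (-2)·-2.1111) / (3) = -0.4074
Residual b − A·x = (0.1482, 0.0000)

0.1482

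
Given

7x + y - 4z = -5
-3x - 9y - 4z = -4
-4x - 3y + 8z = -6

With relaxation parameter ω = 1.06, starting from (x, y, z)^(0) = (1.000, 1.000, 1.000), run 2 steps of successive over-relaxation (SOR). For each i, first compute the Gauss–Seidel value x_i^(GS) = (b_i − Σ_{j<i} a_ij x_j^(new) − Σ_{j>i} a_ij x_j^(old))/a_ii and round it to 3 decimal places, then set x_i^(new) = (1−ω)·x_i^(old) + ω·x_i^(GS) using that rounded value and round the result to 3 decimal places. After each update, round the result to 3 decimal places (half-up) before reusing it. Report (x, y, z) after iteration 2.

(-1.364, 1.429, -0.889)

Iteration 1:
  x: GS value = (-5 - (1)·1.000 - (-4)·1.000) / (7) = -0.286;  x ← (1−ω)·1.000 + ω·-0.286 = -0.363
  y: GS value = (-4 - (-3)·-0.363 - (-4)·1.000) / (-9) = 0.121;  y ← (1−ω)·1.000 + ω·0.121 = 0.068
  z: GS value = (-6 - (-4)·-0.363 - (-3)·0.068) / (8) = -0.906;  z ← (1−ω)·1.000 + ω·-0.906 = -1.020
Iteration 2:
  x: GS value = (-5 - (1)·0.068 - (-4)·-1.020) / (7) = -1.307;  x ← (1−ω)·-0.363 + ω·-1.307 = -1.364
  y: GS value = (-4 - (-3)·-1.364 - (-4)·-1.020) / (-9) = 1.352;  y ← (1−ω)·0.068 + ω·1.352 = 1.429
  z: GS value = (-6 - (-4)·-1.364 - (-3)·1.429) / (8) = -0.896;  z ← (1−ω)·-1.020 + ω·-0.896 = -0.889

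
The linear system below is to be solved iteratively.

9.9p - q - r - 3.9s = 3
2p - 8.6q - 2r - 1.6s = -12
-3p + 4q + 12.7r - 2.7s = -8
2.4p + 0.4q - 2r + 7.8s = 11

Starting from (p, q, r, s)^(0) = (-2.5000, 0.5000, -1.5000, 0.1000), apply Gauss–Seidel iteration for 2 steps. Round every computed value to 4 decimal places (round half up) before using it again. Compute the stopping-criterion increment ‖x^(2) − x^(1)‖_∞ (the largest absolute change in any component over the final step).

0.5071

Iteration 1:
  p = (3 - (-1)·0.5000 - (-1)·-1.5000 - (-3.9)·0.1000) / (9.9) = 0.2414
  q = (-12 - (2)·0.2414 - (-2)·-1.5000 - (-1.6)·0.1000) / (-8.6) = 1.7817
  r = (-8 - (-3)·0.2414 - (4)·1.7817 - (-2.7)·0.1000) / (12.7) = -1.1128
  s = (11 - (2.4)·0.2414 - (0.4)·1.7817 - (-2)·-1.1128) / (7.8) = 0.9593
Iteration 2:
  p = (3 - (-1)·1.7817 - (-1)·-1.1128 - (-3.9)·0.9593) / (9.9) = 0.7485
  q = (-12 - (2)·0.7485 - (-2)·-1.1128 - (-1.6)·0.9593) / (-8.6) = 1.6497
  r = (-8 - (-3)·0.7485 - (4)·1.6497 - (-2.7)·0.9593) / (12.7) = -0.7688
  s = (11 - (2.4)·0.7485 - (0.4)·1.6497 - (-2)·-0.7688) / (7.8) = 0.8982
Change: (0.5071, -0.1320, 0.3440, -0.0611) → max |·| = 0.5071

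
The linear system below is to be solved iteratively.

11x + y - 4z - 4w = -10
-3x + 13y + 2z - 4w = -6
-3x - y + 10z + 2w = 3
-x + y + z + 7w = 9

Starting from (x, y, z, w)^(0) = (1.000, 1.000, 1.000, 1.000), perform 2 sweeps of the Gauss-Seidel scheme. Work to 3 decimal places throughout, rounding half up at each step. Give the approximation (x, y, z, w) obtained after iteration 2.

Iteration 1:
  x = (-10 - (1)·1.000 - (-4)·1.000 - (-4)·1.000) / (11) = -0.273
  y = (-6 - (-3)·-0.273 - (2)·1.000 - (-4)·1.000) / (13) = -0.371
  z = (3 - (-3)·-0.273 - (-1)·-0.371 - (2)·1.000) / (10) = -0.019
  w = (9 - (-1)·-0.273 - (1)·-0.371 - (1)·-0.019) / (7) = 1.302
Iteration 2:
  x = (-10 - (1)·-0.371 - (-4)·-0.019 - (-4)·1.302) / (11) = -0.409
  y = (-6 - (-3)·-0.409 - (2)·-0.019 - (-4)·1.302) / (13) = -0.152
  z = (3 - (-3)·-0.409 - (-1)·-0.152 - (2)·1.302) / (10) = -0.098
  w = (9 - (-1)·-0.409 - (1)·-0.152 - (1)·-0.098) / (7) = 1.263

(-0.409, -0.152, -0.098, 1.263)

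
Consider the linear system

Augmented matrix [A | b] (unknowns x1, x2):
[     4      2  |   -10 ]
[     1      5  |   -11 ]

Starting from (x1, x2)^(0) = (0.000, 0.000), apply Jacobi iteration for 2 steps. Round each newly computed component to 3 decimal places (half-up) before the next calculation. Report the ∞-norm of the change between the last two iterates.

Iteration 1:
  x1 = (-10 - (2)·0.000) / (4) = -2.500
  x2 = (-11 - (1)·0.000) / (5) = -2.200
Iteration 2:
  x1 = (-10 - (2)·-2.200) / (4) = -1.400
  x2 = (-11 - (1)·-2.500) / (5) = -1.700
Change: (1.100, 0.500) → max |·| = 1.100

1.100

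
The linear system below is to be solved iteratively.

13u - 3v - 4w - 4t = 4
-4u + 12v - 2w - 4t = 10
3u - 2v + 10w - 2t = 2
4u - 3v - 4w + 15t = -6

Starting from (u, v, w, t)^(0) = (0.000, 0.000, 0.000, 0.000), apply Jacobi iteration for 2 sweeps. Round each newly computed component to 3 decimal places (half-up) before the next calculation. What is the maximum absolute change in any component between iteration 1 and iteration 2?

Iteration 1:
  u = (4 - (-3)·0.000 - (-4)·0.000 - (-4)·0.000) / (13) = 0.308
  v = (10 - (-4)·0.000 - (-2)·0.000 - (-4)·0.000) / (12) = 0.833
  w = (2 - (3)·0.000 - (-2)·0.000 - (-2)·0.000) / (10) = 0.200
  t = (-6 - (4)·0.000 - (-3)·0.000 - (-4)·0.000) / (15) = -0.400
Iteration 2:
  u = (4 - (-3)·0.833 - (-4)·0.200 - (-4)·-0.400) / (13) = 0.438
  v = (10 - (-4)·0.308 - (-2)·0.200 - (-4)·-0.400) / (12) = 0.836
  w = (2 - (3)·0.308 - (-2)·0.833 - (-2)·-0.400) / (10) = 0.194
  t = (-6 - (4)·0.308 - (-3)·0.833 - (-4)·0.200) / (15) = -0.262
Change: (0.130, 0.003, -0.006, 0.138) → max |·| = 0.138

0.138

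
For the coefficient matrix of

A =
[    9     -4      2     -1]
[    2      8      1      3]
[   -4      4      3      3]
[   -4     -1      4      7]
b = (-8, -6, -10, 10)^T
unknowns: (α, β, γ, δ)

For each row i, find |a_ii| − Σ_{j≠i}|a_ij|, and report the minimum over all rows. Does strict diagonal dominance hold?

-8

row 1: |9| − (4+2+1) = 2
row 2: |8| − (2+1+3) = 2
row 3: |3| − (4+4+3) = -8
row 4: |7| − (4+1+4) = -2
minimum over rows = -8 → not strictly diagonally dominant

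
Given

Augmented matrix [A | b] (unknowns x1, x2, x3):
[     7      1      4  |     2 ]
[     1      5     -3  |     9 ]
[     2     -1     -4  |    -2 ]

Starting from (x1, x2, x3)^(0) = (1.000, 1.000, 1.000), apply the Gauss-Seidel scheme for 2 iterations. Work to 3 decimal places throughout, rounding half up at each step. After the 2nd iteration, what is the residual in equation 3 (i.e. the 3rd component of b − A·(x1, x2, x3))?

Iteration 1:
  x1 = (2 - (1)·1.000 - (4)·1.000) / (7) = -0.429
  x2 = (9 - (1)·-0.429 - (-3)·1.000) / (5) = 2.486
  x3 = (-2 - (2)·-0.429 - (-1)·2.486) / (-4) = -0.336
Iteration 2:
  x1 = (2 - (1)·2.486 - (4)·-0.336) / (7) = 0.123
  x2 = (9 - (1)·0.123 - (-3)·-0.336) / (5) = 1.574
  x3 = (-2 - (2)·0.123 - (-1)·1.574) / (-4) = 0.168
Residual b − A·x = (-1.107, 1.511, 0.000)

0.000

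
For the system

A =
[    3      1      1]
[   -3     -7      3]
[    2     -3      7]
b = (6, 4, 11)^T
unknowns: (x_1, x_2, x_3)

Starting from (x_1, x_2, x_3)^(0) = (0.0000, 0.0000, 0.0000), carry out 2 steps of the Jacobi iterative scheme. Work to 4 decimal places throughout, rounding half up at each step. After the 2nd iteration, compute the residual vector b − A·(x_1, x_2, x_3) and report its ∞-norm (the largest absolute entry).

1.4491

Iteration 1:
  x_1 = (6 - (1)·0.0000 - (1)·0.0000) / (3) = 2.0000
  x_2 = (4 - (-3)·0.0000 - (3)·0.0000) / (-7) = -0.5714
  x_3 = (11 - (2)·0.0000 - (-3)·0.0000) / (7) = 1.5714
Iteration 2:
  x_1 = (6 - (1)·-0.5714 - (1)·1.5714) / (3) = 1.6667
  x_2 = (4 - (-3)·2.0000 - (3)·1.5714) / (-7) = -0.7551
  x_3 = (11 - (2)·2.0000 - (-3)·-0.5714) / (7) = 0.7551
Residual b − A·x = (0.9999, 1.4491, 0.1156); ∞-norm = 1.4491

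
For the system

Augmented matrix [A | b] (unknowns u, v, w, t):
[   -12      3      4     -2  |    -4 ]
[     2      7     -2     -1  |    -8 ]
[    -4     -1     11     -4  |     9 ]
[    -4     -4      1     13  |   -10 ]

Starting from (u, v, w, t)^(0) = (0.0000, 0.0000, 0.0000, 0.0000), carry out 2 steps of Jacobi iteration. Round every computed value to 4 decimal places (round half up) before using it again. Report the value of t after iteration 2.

-1.0813

Iteration 1:
  u = (-4 - (3)·0.0000 - (4)·0.0000 - (-2)·0.0000) / (-12) = 0.3333
  v = (-8 - (2)·0.0000 - (-2)·0.0000 - (-1)·0.0000) / (7) = -1.1429
  w = (9 - (-4)·0.0000 - (-1)·0.0000 - (-4)·0.0000) / (11) = 0.8182
  t = (-10 - (-4)·0.0000 - (-4)·0.0000 - (1)·0.0000) / (13) = -0.7692
Iteration 2:
  u = (-4 - (3)·-1.1429 - (4)·0.8182 - (-2)·-0.7692) / (-12) = 0.4485
  v = (-8 - (2)·0.3333 - (-2)·0.8182 - (-1)·-0.7692) / (7) = -1.1142
  w = (9 - (-4)·0.3333 - (-1)·-1.1429 - (-4)·-0.7692) / (11) = 0.5558
  t = (-10 - (-4)·0.3333 - (-4)·-1.1429 - (1)·0.8182) / (13) = -1.0813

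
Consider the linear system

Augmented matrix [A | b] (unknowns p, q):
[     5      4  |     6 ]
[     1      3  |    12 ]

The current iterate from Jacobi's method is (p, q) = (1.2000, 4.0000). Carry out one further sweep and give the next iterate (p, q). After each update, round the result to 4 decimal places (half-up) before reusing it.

One sweep:
  p = (6 - (4)·4.0000) / (5) = -2.0000
  q = (12 - (1)·1.2000) / (3) = 3.6000

(-2.0000, 3.6000)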